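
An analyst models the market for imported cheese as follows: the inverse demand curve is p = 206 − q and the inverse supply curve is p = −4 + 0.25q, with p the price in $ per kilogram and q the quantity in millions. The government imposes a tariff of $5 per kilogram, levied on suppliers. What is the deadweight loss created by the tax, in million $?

Inverting to q(p) form: qd = 206 − p; qs = 4p + 16.
Before the tax: set 206 − p = 4p + 16 → p* = $38, q* = 168.
With the tax collected from suppliers, supply shifts: qs = 4(p − 5) + 16.
Solving gives q = 164 with consumers paying $42 and suppliers receiving $37 (the $5 wedge).
Quantity falls by |ΔQ| = |168 − 164| = 4.
DWL = ½ · t · |ΔQ| = ½ · 5 · 4 = $10.

Deadweight loss = $10 million.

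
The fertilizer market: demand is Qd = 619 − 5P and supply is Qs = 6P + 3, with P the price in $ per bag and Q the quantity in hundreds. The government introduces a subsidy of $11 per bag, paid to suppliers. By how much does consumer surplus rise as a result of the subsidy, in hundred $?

Consumer surplus rises by $2124 hundred.

Without the subsidy, 619 − 5P = 6P + 3 gives 11P = 616, so P* = $56 and Q* = 339.
With a per-unit subsidy paid to suppliers, each receives P + 11 per unit sold, so supply becomes Qs = 6(P + 11) + 3.
New equilibrium: consumers pay $50, suppliers receive $61, Q = 369. (Wedge: Pb − Ps = −11.)
ΔCS is the trapezoid between Q = 369 and Q = 339 of height $6: ½ · (339 + 369) · 6 = $2124.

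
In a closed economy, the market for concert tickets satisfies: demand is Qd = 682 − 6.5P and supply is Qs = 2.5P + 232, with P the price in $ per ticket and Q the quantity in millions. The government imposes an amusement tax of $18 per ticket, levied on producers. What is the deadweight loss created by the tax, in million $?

Before the tax: set 682 − 6.5P = 2.5P + 232 → P* = $50, Q* = 357.
With the tax collected from producers, supply shifts: Qs = 2.5(P − 18) + 232.
Solving gives Q = 324.5 with consumers paying $55 and producers receiving $37 (the $18 wedge).
Quantity falls by |ΔQ| = |357 − 324.5| = 32.5.
DWL = ½ · t · |ΔQ| = ½ · 18 · 32.5 = $292.5.

Deadweight loss = $292.5 million.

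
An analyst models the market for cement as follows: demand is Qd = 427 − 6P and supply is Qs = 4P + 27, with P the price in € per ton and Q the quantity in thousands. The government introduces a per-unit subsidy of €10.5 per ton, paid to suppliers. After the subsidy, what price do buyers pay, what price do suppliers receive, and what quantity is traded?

Buyers pay €35.8; suppliers receive €46.3; quantity = 212.2.

Before the subsidy: set 427 − 6P = 4P + 27 → P* = €40, Q* = 187.
With a per-unit subsidy paid to suppliers, each receives P + 10.5 per unit sold, so supply becomes Qs = 4(P + 10.5) + 27.
Solving gives Q = 212.2 with buyers paying €35.8 and suppliers receiving €46.3 (the €10.5 wedge).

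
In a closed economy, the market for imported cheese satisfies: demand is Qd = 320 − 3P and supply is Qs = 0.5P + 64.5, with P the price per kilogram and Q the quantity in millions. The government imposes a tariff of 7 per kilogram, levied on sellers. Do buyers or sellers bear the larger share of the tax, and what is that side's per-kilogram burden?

Sellers bear the larger share: 6 per kilogram.

Before the tax: set 320 − 3P = 0.5P + 64.5 → P* = 73, Q* = 101.
With the tax collected from sellers, supply shifts: Qs = 0.5(P − 7) + 64.5.
Solving gives Q = 98 with buyers paying 74 and sellers receiving 67 (the 7 wedge).
Per-kilogram burden: buyers 1, sellers 6.
Sellers take the larger share because supply is less price-elastic here (demand slope 3 vs supply slope 0.5).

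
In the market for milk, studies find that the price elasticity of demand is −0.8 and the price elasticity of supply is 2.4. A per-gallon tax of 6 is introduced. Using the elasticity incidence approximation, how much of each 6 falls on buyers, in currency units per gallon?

Buyers bear ≈ 4.5 per gallon.

Incidence ratio: buyers' share ≈ εs / (εs + |εd|) = 2.4 / (2.4 + 0.8) = 0.75.
So buyers bear ≈ 0.75 × 6 = 4.5; producers bear 1.5.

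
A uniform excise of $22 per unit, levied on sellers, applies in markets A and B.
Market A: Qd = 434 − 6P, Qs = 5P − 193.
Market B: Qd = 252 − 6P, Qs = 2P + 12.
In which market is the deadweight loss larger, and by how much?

Market A, by $297.

Market A: pre-tax P* = $57, Q* = 92; post-tax Q = 32; deadweight loss = $660.
Market B: pre-tax P* = $30, Q* = 72; post-tax Q = 39; deadweight loss = $363.
Difference: $660 vs $363 → market A is larger by $297.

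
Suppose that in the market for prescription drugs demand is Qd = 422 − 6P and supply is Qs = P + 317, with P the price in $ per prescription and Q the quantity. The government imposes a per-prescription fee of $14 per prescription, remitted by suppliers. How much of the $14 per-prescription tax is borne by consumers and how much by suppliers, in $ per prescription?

Consumers bear $2 per prescription; suppliers bear $12 per prescription.

Before the tax: set 422 − 6P = P + 317 → P* = $15, Q* = 332.
With the tax collected from suppliers, supply shifts: Qs = (P − 14) + 317.
Solving gives Q = 320 with consumers paying $17 and suppliers receiving $3 (the $14 wedge).
Burden on consumers: $2; on suppliers: $12. (They sum to $14.)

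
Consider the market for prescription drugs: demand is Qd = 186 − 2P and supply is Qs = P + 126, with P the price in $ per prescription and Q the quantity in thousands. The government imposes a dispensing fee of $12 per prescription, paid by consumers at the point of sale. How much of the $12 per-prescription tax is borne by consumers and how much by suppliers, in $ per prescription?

Consumers bear $4 per prescription; suppliers bear $8 per prescription.

Before the tax: set 186 − 2P = P + 126 → P* = $20, Q* = 146.
With the tax collected from consumers, demand (in seller-price terms) shifts: Qd = 186 − 2(P + 12).
Solving gives Q = 138 with consumers paying $24 and suppliers receiving $12 (the $12 wedge).
Burden on consumers: $4; on suppliers: $8. (They sum to $12.)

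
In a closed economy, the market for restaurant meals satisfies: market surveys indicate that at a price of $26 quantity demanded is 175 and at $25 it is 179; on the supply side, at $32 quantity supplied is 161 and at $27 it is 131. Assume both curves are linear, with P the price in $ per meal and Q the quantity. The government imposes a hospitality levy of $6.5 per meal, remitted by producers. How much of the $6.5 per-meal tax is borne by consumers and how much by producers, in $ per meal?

Consumers bear $3.9 per meal; producers bear $2.6 per meal.

Demand slope: (179 − 175)/(25 − 26) = -4, so Qd = 279 − 4P.
Supply slope: (131 − 161)/(27 − 32) = 6, so Qs = 6P − 31.
Without the tax, 279 − 4P = 6P − 31 gives 10P = 310, so P* = $31 and Q* = 155.
With the tax collected from producers, supply shifts: Qs = 6(P − 6.5) − 31.
Solving gives Q = 139.4 with consumers paying $34.9 and producers receiving $28.4 (the $6.5 wedge).
Burden on consumers: $3.9; on producers: $2.6. (They sum to $6.5.)
The less price-elastic side of the market bears the larger share of a per-unit tax.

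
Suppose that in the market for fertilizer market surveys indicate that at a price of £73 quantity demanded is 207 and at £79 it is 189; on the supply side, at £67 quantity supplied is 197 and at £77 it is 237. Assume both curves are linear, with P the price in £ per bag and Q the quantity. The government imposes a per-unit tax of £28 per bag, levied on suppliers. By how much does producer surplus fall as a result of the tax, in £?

Demand slope: (189 − 207)/(79 − 73) = -3, so Qd = 426 − 3P.
Supply slope: (237 − 197)/(77 − 67) = 4, so Qs = 4P − 71.
Before the tax: set 426 − 3P = 4P − 71 → P* = £71, Q* = 213.
With the tax collected from suppliers, supply shifts: Qs = 4(P − 28) − 71.
Solving gives Q = 165 with buyers paying £87 and suppliers receiving £59 (the £28 wedge).
ΔPS is the trapezoid between Q = 165 and Q = 213 of height £12: ½ · (213 + 165) · 12 = £2268.

Producer surplus falls by £2268.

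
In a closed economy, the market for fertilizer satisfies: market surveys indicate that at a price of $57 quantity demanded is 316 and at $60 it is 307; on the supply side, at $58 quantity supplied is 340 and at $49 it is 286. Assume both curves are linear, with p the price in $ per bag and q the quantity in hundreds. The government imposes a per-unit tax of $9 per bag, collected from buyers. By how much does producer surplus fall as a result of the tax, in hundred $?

Producer surplus falls by $939 hundred.

Demand slope: (307 − 316)/(60 − 57) = -3, so qd = 487 − 3p.
Supply slope: (286 − 340)/(49 − 58) = 6, so qs = 6p − 8.
Without the tax, 487 − 3p = 6p − 8 gives 9p = 495, so p* = $55 and q* = 322.
With the tax collected from buyers, demand (in seller-price terms) shifts: qd = 487 − 3(p + 9).
New equilibrium: buyers pay $61, sellers receive $52, q = 304. (Wedge: pb − ps = 9.)
ΔPS is the trapezoid between Q = 304 and Q = 322 of height $3: ½ · (322 + 304) · 3 = $939.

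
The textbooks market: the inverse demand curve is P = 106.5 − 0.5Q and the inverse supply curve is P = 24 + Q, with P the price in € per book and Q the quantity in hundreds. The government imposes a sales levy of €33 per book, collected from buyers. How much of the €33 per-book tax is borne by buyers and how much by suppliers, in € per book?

Inverting to Q(P) form: Qd = 213 − 2P; Qs = P − 24.
Without the tax, 213 − 2P = P − 24 gives 3P = 237, so P* = €79 and Q* = 55.
With the tax collected from buyers, demand (in seller-price terms) shifts: Qd = 213 − 2(P + 33).
Solving gives Q = 33 with buyers paying €90 and suppliers receiving €57 (the €33 wedge).
Burden on buyers: €11; on suppliers: €22. (They sum to €33.)
The less price-elastic side of the market bears the larger share of a per-unit tax.

Buyers bear €11 per book; suppliers bear €22 per book.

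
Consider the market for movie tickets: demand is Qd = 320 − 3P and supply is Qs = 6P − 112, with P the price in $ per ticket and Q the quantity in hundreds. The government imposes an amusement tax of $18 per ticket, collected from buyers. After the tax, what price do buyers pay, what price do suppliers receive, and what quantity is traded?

Before the tax: set 320 − 3P = 6P − 112 → P* = $48, Q* = 176.
With the tax collected from buyers, demand (in seller-price terms) shifts: Qd = 320 − 3(P + 18).
New equilibrium: buyers pay $60, suppliers receive $42, Q = 140. (Wedge: Pb − Ps = 18.)
The less price-elastic side of the market bears the larger share of a per-unit tax.

Buyers pay $60; suppliers receive $42; quantity = 140.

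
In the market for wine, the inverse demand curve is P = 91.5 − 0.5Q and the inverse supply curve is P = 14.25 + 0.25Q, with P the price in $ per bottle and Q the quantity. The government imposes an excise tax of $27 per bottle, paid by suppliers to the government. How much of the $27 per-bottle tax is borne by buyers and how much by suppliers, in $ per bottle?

Inverting to Q(P) form: Qd = 183 − 2P; Qs = 4P − 57.
Before the tax: set 183 − 2P = 4P − 57 → P* = $40, Q* = 103.
With the tax collected from suppliers, supply shifts: Qs = 4(P − 27) − 57.
Solving gives Q = 67 with buyers paying $58 and suppliers receiving $31 (the $27 wedge).
Burden on buyers: $18; on suppliers: $9. (They sum to $27.)

Buyers bear $18 per bottle; suppliers bear $9 per bottle.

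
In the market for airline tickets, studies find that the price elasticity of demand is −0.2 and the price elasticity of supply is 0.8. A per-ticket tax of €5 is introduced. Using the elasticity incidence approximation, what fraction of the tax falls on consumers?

Incidence ratio: consumers' share ≈ εs / (εs + |εd|) = 0.8 / (0.8 + 0.2) = 0.8.
Supply is the more elastic side, so consumers bear the larger share.

Consumers' share ≈ 0.8.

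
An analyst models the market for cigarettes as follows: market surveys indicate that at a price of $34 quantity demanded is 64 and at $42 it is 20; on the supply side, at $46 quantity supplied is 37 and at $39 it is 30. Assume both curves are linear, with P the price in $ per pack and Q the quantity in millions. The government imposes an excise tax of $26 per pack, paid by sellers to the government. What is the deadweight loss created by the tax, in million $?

Demand slope: (20 − 64)/(42 − 34) = -5.5, so Qd = 251 − 5.5P.
Supply slope: (30 − 37)/(39 − 46) = 1, so Qs = P − 9.
Before the tax: set 251 − 5.5P = P − 9 → P* = $40, Q* = 31.
With the tax collected from sellers, supply shifts: Qs = (P − 26) − 9.
New equilibrium: buyers pay $44, sellers receive $18, Q = 9. (Wedge: Pb − Ps = 26.)
Quantity falls by |ΔQ| = |31 − 9| = 22.
DWL = ½ · t · |ΔQ| = ½ · 26 · 22 = $286.

Deadweight loss = $286 million.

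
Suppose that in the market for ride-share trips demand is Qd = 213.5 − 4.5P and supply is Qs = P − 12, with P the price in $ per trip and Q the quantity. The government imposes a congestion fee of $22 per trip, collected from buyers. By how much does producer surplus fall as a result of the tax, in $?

Without the tax, 213.5 − 4.5P = P − 12 gives 5.5P = 225.5, so P* = $41 and Q* = 29.
With the tax collected from buyers, demand (in seller-price terms) shifts: Qd = 213.5 − 4.5(P + 22).
Solving gives Q = 11 with buyers paying $45 and sellers receiving $23 (the $22 wedge).
ΔPS is the trapezoid between Q = 11 and Q = 29 of height $18: ½ · (29 + 11) · 18 = $360.

Producer surplus falls by $360.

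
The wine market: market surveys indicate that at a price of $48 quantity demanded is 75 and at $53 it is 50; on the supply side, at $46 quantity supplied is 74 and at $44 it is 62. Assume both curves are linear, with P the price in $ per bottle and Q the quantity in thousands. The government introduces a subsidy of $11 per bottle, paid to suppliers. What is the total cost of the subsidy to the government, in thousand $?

Government outlay = $1210 thousand.

Demand slope: (50 − 75)/(53 − 48) = -5, so Qd = 315 − 5P.
Supply slope: (62 − 74)/(44 − 46) = 6, so Qs = 6P − 202.
Before the subsidy: set 315 − 5P = 6P − 202 → P* = $47, Q* = 80.
With a per-unit subsidy paid to suppliers, each receives P + 11 per unit sold, so supply becomes Qs = 6(P + 11) − 202.
Solving gives Q = 110 with consumers paying $41 and suppliers receiving $52 (the $11 wedge).
Outlay = t · Q = 11 · 110 = $1210.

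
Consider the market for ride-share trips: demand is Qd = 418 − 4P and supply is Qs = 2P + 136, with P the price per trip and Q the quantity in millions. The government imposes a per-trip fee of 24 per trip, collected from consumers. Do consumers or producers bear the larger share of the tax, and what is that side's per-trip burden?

Before the tax: set 418 − 4P = 2P + 136 → P* = 47, Q* = 230.
With the tax collected from consumers, demand (in seller-price terms) shifts: Qd = 418 − 4(P + 24).
Solving gives Q = 198 with consumers paying 55 and producers receiving 31 (the 24 wedge).
Per-trip burden: consumers 8, producers 16.
Producers take the larger share because supply is less price-elastic here (demand slope 4 vs supply slope 2).

Producers bear the larger share: 16 per trip.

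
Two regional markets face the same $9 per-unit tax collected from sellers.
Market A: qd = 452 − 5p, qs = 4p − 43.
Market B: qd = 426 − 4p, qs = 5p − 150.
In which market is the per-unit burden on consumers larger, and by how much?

Market A: pre-tax p* = $55, q* = 177; post-tax q = 157; per-unit burden on consumers = $4.
Market B: pre-tax p* = $64, q* = 170; post-tax q = 150; per-unit burden on consumers = $5.
Difference: $4 vs $5 → market B is larger by $1.

Market B, by $1.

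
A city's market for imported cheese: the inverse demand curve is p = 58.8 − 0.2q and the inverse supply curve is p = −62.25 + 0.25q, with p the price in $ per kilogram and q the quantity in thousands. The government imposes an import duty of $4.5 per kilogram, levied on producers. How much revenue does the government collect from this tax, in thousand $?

Inverting to q(p) form: qd = 294 − 5p; qs = 4p + 249.
Without the tax, 294 − 5p = 4p + 249 gives 9p = 45, so p* = $5 and q* = 269.
With the tax collected from producers, supply shifts: qs = 4(p − 4.5) + 249.
Solving gives q = 259 with buyers paying $7 and producers receiving $2.5 (the $4.5 wedge).
Revenue = t · Q = 4.5 · 259 = $1165.5.

Tax revenue = $1165.5 thousand.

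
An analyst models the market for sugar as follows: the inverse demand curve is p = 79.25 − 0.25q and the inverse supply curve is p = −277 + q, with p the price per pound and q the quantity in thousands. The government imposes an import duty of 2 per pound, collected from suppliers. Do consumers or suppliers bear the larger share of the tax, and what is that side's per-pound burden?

Rewrite in direct form: qd = 317 − 4p and qs = p + 277.
Before the tax: set 317 − 4p = p + 277 → p* = 8, q* = 285.
With the tax collected from suppliers, supply shifts: qs = (p − 2) + 277.
New equilibrium: consumers pay 8.4, suppliers receive 6.4, q = 283.4. (Wedge: pb − ps = 2.)
Per-pound burden: consumers 0.4, suppliers 1.6.
Suppliers take the larger share because supply is less price-elastic here (demand slope 4 vs supply slope 1).
The less price-elastic side of the market bears the larger share of a per-unit tax.

Suppliers bear the larger share: 1.6 per pound.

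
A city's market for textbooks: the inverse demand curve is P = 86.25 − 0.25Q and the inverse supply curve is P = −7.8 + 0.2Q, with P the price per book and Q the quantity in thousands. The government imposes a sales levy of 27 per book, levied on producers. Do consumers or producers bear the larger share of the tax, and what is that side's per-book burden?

Consumers bear the larger share: 15 per book.

Inverting to Q(P) form: Qd = 345 − 4P; Qs = 5P + 39.
Before the tax: set 345 − 4P = 5P + 39 → P* = 34, Q* = 209.
With the tax collected from producers, supply shifts: Qs = 5(P − 27) + 39.
Solving gives Q = 149 with consumers paying 49 and producers receiving 22 (the 27 wedge).
Per-book burden: consumers 15, producers 12.
Consumers take the larger share because demand is less price-elastic here (demand slope 4 vs supply slope 5).
The less price-elastic side of the market bears the larger share of a per-unit tax.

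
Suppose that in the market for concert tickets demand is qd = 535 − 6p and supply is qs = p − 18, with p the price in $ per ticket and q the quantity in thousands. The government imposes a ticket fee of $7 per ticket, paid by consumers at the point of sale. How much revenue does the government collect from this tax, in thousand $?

Tax revenue = $385 thousand.

Without the tax, 535 − 6p = p − 18 gives 7p = 553, so p* = $79 and q* = 61.
With the tax collected from consumers, demand (in seller-price terms) shifts: qd = 535 − 6(p + 7).
New equilibrium: consumers pay $80, sellers receive $73, q = 55. (Wedge: pb − ps = 7.)
Revenue = t · Q = 7 · 55 = $385.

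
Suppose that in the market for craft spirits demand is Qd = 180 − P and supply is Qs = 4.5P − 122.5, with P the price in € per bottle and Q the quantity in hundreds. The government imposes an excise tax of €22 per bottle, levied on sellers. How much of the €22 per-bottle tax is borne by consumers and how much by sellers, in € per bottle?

Consumers bear €18 per bottle; sellers bear €4 per bottle.

Before the tax: set 180 − P = 4.5P − 122.5 → P* = €55, Q* = 125.
With the tax collected from sellers, supply shifts: Qs = 4.5(P − 22) − 122.5.
New equilibrium: consumers pay €73, sellers receive €51, Q = 107. (Wedge: Pb − Ps = 22.)
Burden on consumers: €18; on sellers: €4. (They sum to €22.)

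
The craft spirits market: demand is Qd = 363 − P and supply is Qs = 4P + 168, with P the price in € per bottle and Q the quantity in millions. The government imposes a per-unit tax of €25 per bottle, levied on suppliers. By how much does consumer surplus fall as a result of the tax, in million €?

Consumer surplus falls by €6280 million.

Before the tax: set 363 − P = 4P + 168 → P* = €39, Q* = 324.
With the tax collected from suppliers, supply shifts: Qs = 4(P − 25) + 168.
Solving gives Q = 304 with consumers paying €59 and suppliers receiving €34 (the €25 wedge).
ΔCS is the trapezoid between Q = 304 and Q = 324 of height €20: ½ · (324 + 304) · 20 = €6280.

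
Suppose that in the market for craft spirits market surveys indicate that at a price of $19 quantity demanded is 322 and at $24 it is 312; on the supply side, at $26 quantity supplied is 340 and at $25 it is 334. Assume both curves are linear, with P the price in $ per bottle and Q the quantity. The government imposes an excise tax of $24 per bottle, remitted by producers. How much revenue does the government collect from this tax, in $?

Demand slope: (312 − 322)/(24 − 19) = -2, so Qd = 360 − 2P.
Supply slope: (334 − 340)/(25 − 26) = 6, so Qs = 6P + 184.
Before the tax: set 360 − 2P = 6P + 184 → P* = $22, Q* = 316.
With the tax collected from producers, supply shifts: Qs = 6(P − 24) + 184.
Solving gives Q = 280 with consumers paying $40 and producers receiving $16 (the $24 wedge).
Revenue = t · Q = 24 · 280 = $6720.

Tax revenue = $6720.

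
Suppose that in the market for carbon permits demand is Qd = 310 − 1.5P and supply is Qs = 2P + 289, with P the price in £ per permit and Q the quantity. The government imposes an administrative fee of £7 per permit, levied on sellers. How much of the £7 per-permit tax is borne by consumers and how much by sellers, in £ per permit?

Without the tax, 310 − 1.5P = 2P + 289 gives 3.5P = 21, so P* = £6 and Q* = 301.
With the tax collected from sellers, supply shifts: Qs = 2(P − 7) + 289.
New equilibrium: consumers pay £10, sellers receive £3, Q = 295. (Wedge: Pb − Ps = 7.)
Burden on consumers: £4; on sellers: £3. (They sum to £7.)
The less price-elastic side of the market bears the larger share of a per-unit tax.

Consumers bear £4 per permit; sellers bear £3 per permit.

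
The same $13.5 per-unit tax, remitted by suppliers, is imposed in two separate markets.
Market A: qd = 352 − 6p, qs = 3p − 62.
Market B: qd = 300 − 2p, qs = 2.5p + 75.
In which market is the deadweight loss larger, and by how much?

Market A: pre-tax p* = $46, q* = 76; post-tax q = 49; deadweight loss = $182.25.
Market B: pre-tax p* = $50, q* = 200; post-tax q = 185; deadweight loss = $101.25.
Difference: $182.25 vs $101.25 → market A is larger by $81.

Market A, by $81.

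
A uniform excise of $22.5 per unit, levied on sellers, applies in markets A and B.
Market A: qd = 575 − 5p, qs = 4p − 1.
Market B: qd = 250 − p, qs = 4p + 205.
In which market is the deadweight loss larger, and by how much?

Market A, by $360.

Market A: pre-tax p* = $64, q* = 255; post-tax q = 205; deadweight loss = $562.5.
Market B: pre-tax p* = $9, q* = 241; post-tax q = 223; deadweight loss = $202.5.
Difference: $562.5 vs $202.5 → market A is larger by $360.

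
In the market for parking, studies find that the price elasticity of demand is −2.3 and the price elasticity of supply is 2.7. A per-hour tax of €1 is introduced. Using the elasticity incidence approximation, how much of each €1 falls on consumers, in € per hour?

Incidence ratio: consumers' share ≈ εs / (εs + |εd|) = 2.7 / (2.7 + 2.3) = 0.54.
So consumers bear ≈ 0.54 × €1 = €0.54; suppliers bear €0.46.

Consumers bear ≈ €0.54 per hour.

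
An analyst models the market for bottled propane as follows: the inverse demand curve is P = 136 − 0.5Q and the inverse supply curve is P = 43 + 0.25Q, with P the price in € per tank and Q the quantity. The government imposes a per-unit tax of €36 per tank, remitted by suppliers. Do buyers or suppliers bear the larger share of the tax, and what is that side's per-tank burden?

Inverting to Q(P) form: Qd = 272 − 2P; Qs = 4P − 172.
Without the tax, 272 − 2P = 4P − 172 gives 6P = 444, so P* = €74 and Q* = 124.
With the tax collected from suppliers, supply shifts: Qs = 4(P − 36) − 172.
New equilibrium: buyers pay €98, suppliers receive €62, Q = 76. (Wedge: Pb − Ps = 36.)
Per-tank burden: buyers €24, suppliers €12.
Buyers take the larger share because demand is less price-elastic here (demand slope 2 vs supply slope 4).

Buyers bear the larger share: €24 per tank.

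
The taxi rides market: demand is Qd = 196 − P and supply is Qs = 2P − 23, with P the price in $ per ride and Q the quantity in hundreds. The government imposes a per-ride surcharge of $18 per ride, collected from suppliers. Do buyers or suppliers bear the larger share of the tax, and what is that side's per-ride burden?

Buyers bear the larger share: $12 per ride.

Before the tax: set 196 − P = 2P − 23 → P* = $73, Q* = 123.
With the tax collected from suppliers, supply shifts: Qs = 2(P − 18) − 23.
Solving gives Q = 111 with buyers paying $85 and suppliers receiving $67 (the $18 wedge).
Per-ride burden: buyers $12, suppliers $6.
Buyers take the larger share because demand is less price-elastic here (demand slope 1 vs supply slope 2).
The less price-elastic side of the market bears the larger share of a per-unit tax.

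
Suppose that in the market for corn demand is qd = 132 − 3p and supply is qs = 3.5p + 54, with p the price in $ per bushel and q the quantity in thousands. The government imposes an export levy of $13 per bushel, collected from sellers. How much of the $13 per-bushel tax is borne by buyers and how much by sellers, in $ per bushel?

Without the tax, 132 − 3p = 3.5p + 54 gives 6.5p = 78, so p* = $12 and q* = 96.
With the tax collected from sellers, supply shifts: qs = 3.5(p − 13) + 54.
New equilibrium: buyers pay $19, sellers receive $6, q = 75. (Wedge: pb − ps = 13.)
Burden on buyers: $7; on sellers: $6. (They sum to $13.)

Buyers bear $7 per bushel; sellers bear $6 per bushel.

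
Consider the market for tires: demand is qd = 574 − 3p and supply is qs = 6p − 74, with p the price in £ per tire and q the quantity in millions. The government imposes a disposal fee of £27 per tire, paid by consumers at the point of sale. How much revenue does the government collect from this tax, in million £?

Tax revenue = £8208 million.

Without the tax, 574 − 3p = 6p − 74 gives 9p = 648, so p* = £72 and q* = 358.
With the tax collected from consumers, demand (in seller-price terms) shifts: qd = 574 − 3(p + 27).
New equilibrium: consumers pay £90, sellers receive £63, q = 304. (Wedge: pb − ps = 27.)
Revenue = t · Q = 27 · 304 = £8208.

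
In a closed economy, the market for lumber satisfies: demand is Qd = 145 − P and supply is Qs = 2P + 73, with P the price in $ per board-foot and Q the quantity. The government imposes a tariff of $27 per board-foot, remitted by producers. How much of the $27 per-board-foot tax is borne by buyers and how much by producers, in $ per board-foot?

Buyers bear $18 per board-foot; producers bear $9 per board-foot.

Before the tax: set 145 − P = 2P + 73 → P* = $24, Q* = 121.
With the tax collected from producers, supply shifts: Qs = 2(P − 27) + 73.
New equilibrium: buyers pay $42, producers receive $15, Q = 103. (Wedge: Pb − Ps = 27.)
Burden on buyers: $18; on producers: $9. (They sum to $27.)
The less price-elastic side of the market bears the larger share of a per-unit tax.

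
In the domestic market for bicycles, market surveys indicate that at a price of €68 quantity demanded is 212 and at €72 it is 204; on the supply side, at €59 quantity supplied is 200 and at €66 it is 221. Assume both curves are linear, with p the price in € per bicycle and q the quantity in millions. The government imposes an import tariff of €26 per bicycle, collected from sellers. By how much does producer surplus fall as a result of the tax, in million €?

Producer surplus falls by €2104.96 million.

Demand slope: (204 − 212)/(72 − 68) = -2, so qd = 348 − 2p.
Supply slope: (221 − 200)/(66 − 59) = 3, so qs = 3p + 23.
Before the tax: set 348 − 2p = 3p + 23 → p* = €65, q* = 218.
With the tax collected from sellers, supply shifts: qs = 3(p − 26) + 23.
Solving gives q = 186.8 with consumers paying €80.6 and sellers receiving €54.6 (the €26 wedge).
ΔPS is the trapezoid between Q = 186.8 and Q = 218 of height €10.4: ½ · (218 + 186.8) · 10.4 = €2104.96.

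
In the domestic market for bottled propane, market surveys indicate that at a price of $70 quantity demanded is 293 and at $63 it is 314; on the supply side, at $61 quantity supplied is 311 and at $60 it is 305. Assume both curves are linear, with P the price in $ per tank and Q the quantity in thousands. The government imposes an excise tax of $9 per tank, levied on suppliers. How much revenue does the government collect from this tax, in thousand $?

Tax revenue = $2691 thousand.

Demand slope: (314 − 293)/(63 − 70) = -3, so Qd = 503 − 3P.
Supply slope: (305 − 311)/(60 − 61) = 6, so Qs = 6P − 55.
Without the tax, 503 − 3P = 6P − 55 gives 9P = 558, so P* = $62 and Q* = 317.
With the tax collected from suppliers, supply shifts: Qs = 6(P − 9) − 55.
New equilibrium: consumers pay $68, suppliers receive $59, Q = 299. (Wedge: Pb − Ps = 9.)
Revenue = t · Q = 9 · 299 = $2691.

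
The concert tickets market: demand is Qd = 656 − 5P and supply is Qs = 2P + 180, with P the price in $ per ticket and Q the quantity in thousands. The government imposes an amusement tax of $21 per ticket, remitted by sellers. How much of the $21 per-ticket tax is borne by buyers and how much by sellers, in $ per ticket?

Buyers bear $6 per ticket; sellers bear $15 per ticket.

Before the tax: set 656 − 5P = 2P + 180 → P* = $68, Q* = 316.
With the tax collected from sellers, supply shifts: Qs = 2(P − 21) + 180.
Solving gives Q = 286 with buyers paying $74 and sellers receiving $53 (the $21 wedge).
Burden on buyers: $6; on sellers: $15. (They sum to $21.)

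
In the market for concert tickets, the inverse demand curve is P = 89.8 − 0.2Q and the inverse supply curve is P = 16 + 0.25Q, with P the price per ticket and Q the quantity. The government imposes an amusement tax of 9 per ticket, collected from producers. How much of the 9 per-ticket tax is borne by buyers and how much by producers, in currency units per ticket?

Inverting to Q(P) form: Qd = 449 − 5P; Qs = 4P − 64.
Without the tax, 449 − 5P = 4P − 64 gives 9P = 513, so P* = 57 and Q* = 164.
With the tax collected from producers, supply shifts: Qs = 4(P − 9) − 64.
Solving gives Q = 144 with buyers paying 61 and producers receiving 52 (the 9 wedge).
Burden on buyers: 4; on producers: 5. (They sum to 9.)
The less price-elastic side of the market bears the larger share of a per-unit tax.

Buyers bear 4 per ticket; producers bear 5 per ticket.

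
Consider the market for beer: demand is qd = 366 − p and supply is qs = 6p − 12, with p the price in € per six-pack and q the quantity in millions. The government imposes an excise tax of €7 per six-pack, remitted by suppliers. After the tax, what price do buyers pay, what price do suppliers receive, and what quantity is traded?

Before the tax: set 366 − p = 6p − 12 → p* = €54, q* = 312.
With the tax collected from suppliers, supply shifts: qs = 6(p − 7) − 12.
Solving gives q = 306 with buyers paying €60 and suppliers receiving €53 (the €7 wedge).
The less price-elastic side of the market bears the larger share of a per-unit tax.

Buyers pay €60; suppliers receive €53; quantity = 306.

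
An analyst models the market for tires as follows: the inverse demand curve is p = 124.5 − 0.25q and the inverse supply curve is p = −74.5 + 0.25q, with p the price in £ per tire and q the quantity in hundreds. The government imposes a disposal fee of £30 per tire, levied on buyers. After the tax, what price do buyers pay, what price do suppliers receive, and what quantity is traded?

Inverting to q(p) form: qd = 498 − 4p; qs = 4p + 298.
Before the tax: set 498 − 4p = 4p + 298 → p* = £25, q* = 398.
With the tax collected from buyers, demand (in seller-price terms) shifts: qd = 498 − 4(p + 30).
Solving gives q = 338 with buyers paying £40 and suppliers receiving £10 (the £30 wedge).

Buyers pay £40; suppliers receive £10; quantity = 338.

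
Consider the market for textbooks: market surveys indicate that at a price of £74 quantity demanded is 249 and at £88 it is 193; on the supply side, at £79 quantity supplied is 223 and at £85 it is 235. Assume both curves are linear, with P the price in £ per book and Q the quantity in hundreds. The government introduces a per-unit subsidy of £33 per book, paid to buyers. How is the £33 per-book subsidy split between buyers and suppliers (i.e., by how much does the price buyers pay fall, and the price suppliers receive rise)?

Demand slope: (193 − 249)/(88 − 74) = -4, so Qd = 545 − 4P.
Supply slope: (235 − 223)/(85 − 79) = 2, so Qs = 2P + 65.
Without the subsidy, 545 − 4P = 2P + 65 gives 6P = 480, so P* = £80 and Q* = 225.
With a per-unit subsidy paid to buyers, each effectively pays P − 33, so demand becomes Qd = 545 − 4(P − 33).
New equilibrium: buyers pay £69, suppliers receive £102, Q = 269. (Wedge: Pb − Ps = −33.)
Gain to buyers: £11; to suppliers: £22. (They sum to £33.)

Buyers gain £11 per book; suppliers gain £22 per book.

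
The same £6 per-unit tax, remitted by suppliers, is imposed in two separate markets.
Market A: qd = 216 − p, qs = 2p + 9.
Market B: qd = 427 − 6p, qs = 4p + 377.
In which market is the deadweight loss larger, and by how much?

Market B, by £31.2.

Market A: pre-tax p* = £69, q* = 147; post-tax q = 143; deadweight loss = £12.
Market B: pre-tax p* = £5, q* = 397; post-tax q = 382.6; deadweight loss = £43.2.
Difference: £12 vs £43.2 → market B is larger by £31.2.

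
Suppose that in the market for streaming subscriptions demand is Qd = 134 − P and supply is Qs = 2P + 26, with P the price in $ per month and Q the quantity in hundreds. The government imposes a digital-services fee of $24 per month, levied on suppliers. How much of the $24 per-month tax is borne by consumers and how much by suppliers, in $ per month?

Consumers bear $16 per month; suppliers bear $8 per month.

Without the tax, 134 − P = 2P + 26 gives 3P = 108, so P* = $36 and Q* = 98.
With the tax collected from suppliers, supply shifts: Qs = 2(P − 24) + 26.
Solving gives Q = 82 with consumers paying $52 and suppliers receiving $28 (the $24 wedge).
Burden on consumers: $16; on suppliers: $8. (They sum to $24.)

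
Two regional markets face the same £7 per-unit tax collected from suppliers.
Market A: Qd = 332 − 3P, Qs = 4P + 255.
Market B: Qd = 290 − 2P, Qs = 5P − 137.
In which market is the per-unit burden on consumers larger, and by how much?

Market B, by £1.

Market A: pre-tax P* = £11, Q* = 299; post-tax Q = 287; per-unit burden on consumers = £4.
Market B: pre-tax P* = £61, Q* = 168; post-tax Q = 158; per-unit burden on consumers = £5.
Difference: £4 vs £5 → market B is larger by £1.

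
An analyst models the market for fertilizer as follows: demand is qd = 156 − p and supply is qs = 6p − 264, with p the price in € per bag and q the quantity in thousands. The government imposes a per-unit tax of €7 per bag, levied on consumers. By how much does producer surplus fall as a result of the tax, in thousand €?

Producer surplus falls by €93 thousand.

Without the tax, 156 − p = 6p − 264 gives 7p = 420, so p* = €60 and q* = 96.
With the tax collected from consumers, demand (in seller-price terms) shifts: qd = 156 − (p + 7).
Solving gives q = 90 with consumers paying €66 and producers receiving €59 (the €7 wedge).
ΔPS is the trapezoid between Q = 90 and Q = 96 of height €1: ½ · (96 + 90) · 1 = €93.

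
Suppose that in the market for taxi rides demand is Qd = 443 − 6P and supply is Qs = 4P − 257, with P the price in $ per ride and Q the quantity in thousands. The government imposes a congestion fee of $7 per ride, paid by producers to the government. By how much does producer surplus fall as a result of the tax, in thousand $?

Before the tax: set 443 − 6P = 4P − 257 → P* = $70, Q* = 23.
With the tax collected from producers, supply shifts: Qs = 4(P − 7) − 257.
Solving gives Q = 6.2 with buyers paying $72.8 and producers receiving $65.8 (the $7 wedge).
ΔPS is the trapezoid between Q = 6.2 and Q = 23 of height $4.2: ½ · (23 + 6.2) · 4.2 = $61.32.

Producer surplus falls by $61.32 thousand.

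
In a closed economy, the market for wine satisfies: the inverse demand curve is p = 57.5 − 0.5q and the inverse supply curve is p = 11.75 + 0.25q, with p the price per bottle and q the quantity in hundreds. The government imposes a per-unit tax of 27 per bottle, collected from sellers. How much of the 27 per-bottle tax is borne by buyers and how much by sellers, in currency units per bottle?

Buyers bear 18 per bottle; sellers bear 9 per bottle.

Rewrite in direct form: qd = 115 − 2p and qs = 4p − 47.
Without the tax, 115 − 2p = 4p − 47 gives 6p = 162, so p* = 27 and q* = 61.
With the tax collected from sellers, supply shifts: qs = 4(p − 27) − 47.
Solving gives q = 25 with buyers paying 45 and sellers receiving 18 (the 27 wedge).
Burden on buyers: 18; on sellers: 9. (They sum to 27.)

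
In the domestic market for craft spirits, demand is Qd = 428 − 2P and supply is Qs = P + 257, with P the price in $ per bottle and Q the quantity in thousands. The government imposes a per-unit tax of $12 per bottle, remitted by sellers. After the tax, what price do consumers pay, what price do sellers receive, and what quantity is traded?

Consumers pay $61; sellers receive $49; quantity = 306.

Without the tax, 428 − 2P = P + 257 gives 3P = 171, so P* = $57 and Q* = 314.
With the tax collected from sellers, supply shifts: Qs = (P − 12) + 257.
New equilibrium: consumers pay $61, sellers receive $49, Q = 306. (Wedge: Pb − Ps = 12.)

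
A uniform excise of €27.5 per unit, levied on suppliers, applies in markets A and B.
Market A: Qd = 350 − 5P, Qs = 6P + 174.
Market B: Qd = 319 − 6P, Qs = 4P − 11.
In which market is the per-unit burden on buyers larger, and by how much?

Market A, by €4.

Market A: pre-tax P* = €16, Q* = 270; post-tax Q = 195; per-unit burden on buyers = €15.
Market B: pre-tax P* = €33, Q* = 121; post-tax Q = 55; per-unit burden on buyers = €11.
Difference: €15 vs €11 → market A is larger by €4.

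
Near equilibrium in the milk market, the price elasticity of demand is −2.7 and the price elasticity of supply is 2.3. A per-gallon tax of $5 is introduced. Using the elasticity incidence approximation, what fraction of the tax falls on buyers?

Buyers' share ≈ 0.46.

Incidence ratio: buyers' share ≈ εs / (εs + |εd|) = 2.3 / (2.3 + 2.7) = 0.46.
Supply is the less elastic side, so buyers bear the smaller share.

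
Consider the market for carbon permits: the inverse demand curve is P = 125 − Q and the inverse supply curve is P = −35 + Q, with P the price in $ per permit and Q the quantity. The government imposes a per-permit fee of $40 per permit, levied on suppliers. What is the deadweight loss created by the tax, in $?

Deadweight loss = $400.

Rewrite in direct form: Qd = 125 − P and Qs = P + 35.
Before the tax: set 125 − P = P + 35 → P* = $45, Q* = 80.
With the tax collected from suppliers, supply shifts: Qs = (P − 40) + 35.
Solving gives Q = 60 with buyers paying $65 and suppliers receiving $25 (the $40 wedge).
Quantity falls by |ΔQ| = |80 − 60| = 20.
DWL = ½ · t · |ΔQ| = ½ · 40 · 20 = $400.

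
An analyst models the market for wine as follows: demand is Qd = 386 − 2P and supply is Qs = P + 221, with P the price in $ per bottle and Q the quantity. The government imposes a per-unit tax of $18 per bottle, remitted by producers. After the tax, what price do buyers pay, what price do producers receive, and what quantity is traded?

Buyers pay $61; producers receive $43; quantity = 264.

Before the tax: set 386 − 2P = P + 221 → P* = $55, Q* = 276.
With the tax collected from producers, supply shifts: Qs = (P − 18) + 221.
New equilibrium: buyers pay $61, producers receive $43, Q = 264. (Wedge: Pb − Ps = 18.)
The less price-elastic side of the market bears the larger share of a per-unit tax.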